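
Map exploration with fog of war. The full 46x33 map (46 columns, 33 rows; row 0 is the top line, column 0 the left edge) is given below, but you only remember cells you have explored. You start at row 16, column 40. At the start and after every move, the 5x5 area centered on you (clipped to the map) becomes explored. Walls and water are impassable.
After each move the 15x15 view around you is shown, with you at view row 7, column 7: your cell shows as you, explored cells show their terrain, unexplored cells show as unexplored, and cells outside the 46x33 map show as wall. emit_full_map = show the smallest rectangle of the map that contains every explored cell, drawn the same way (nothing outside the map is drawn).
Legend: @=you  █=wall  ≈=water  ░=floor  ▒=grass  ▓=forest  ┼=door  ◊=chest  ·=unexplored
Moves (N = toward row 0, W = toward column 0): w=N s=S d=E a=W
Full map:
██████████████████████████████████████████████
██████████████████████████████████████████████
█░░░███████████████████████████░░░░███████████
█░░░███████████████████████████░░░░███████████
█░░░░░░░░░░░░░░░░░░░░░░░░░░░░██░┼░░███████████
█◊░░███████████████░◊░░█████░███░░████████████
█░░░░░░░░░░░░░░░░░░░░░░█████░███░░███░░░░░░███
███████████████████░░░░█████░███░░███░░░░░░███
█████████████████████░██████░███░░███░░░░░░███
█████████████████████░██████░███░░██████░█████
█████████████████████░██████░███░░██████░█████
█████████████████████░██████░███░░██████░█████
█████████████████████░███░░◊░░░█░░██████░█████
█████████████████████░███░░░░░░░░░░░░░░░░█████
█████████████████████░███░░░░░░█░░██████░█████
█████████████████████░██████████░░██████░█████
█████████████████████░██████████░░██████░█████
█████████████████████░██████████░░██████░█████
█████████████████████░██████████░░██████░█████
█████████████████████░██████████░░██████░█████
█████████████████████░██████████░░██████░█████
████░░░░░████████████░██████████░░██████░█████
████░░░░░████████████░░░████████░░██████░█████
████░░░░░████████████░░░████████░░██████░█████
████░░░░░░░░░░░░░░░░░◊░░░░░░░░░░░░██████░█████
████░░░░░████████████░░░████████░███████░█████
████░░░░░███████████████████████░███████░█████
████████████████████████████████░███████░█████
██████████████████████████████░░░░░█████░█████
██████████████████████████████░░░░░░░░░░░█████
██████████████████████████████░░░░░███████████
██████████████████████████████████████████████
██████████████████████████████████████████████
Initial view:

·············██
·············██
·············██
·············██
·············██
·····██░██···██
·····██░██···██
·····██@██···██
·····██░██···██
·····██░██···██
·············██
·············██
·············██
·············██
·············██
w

·············██
·············██
·············██
·············██
·············██
·····░░░██···██
·····██░██···██
·····██@██···██
·····██░██···██
·····██░██···██
·····██░██···██
·············██
·············██
·············██
·············██

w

·············██
·············██
·············██
·············██
·············██
·····██░██···██
·····░░░██···██
·····██@██···██
·····██░██···██
·····██░██···██
·····██░██···██
·····██░██···██
·············██
·············██
·············██

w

·············██
·············██
·············██
·············██
·············██
·····██░██···██
·····██░██···██
·····░░@██···██
·····██░██···██
·····██░██···██
·····██░██···██
·····██░██···██
·····██░██···██
·············██
·············██

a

··············█
··············█
··············█
··············█
··············█
·····███░██···█
·····███░██···█
·····░░@░██···█
·····███░██···█
·····███░██···█
······██░██···█
······██░██···█
······██░██···█
··············█
··············█

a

···············
···············
···············
···············
···············
·····████░██···
·····████░██···
·····░░@░░██···
·····████░██···
·····████░██···
·······██░██···
·······██░██···
·······██░██···
···············
···············

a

···············
···············
···············
···············
···············
·····█████░██··
·····█████░██··
·····░░@░░░██··
·····█████░██··
·····█████░██··
········██░██··
········██░██··
········██░██··
···············
···············

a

···············
···············
···············
···············
···············
·····██████░██·
·····██████░██·
·····░░@░░░░██·
·····██████░██·
·····██████░██·
·········██░██·
·········██░██·
·········██░██·
···············
···············

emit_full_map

██████░██
██████░██
░░@░░░░██
██████░██
██████░██
····██░██
····██░██
····██░██

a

···············
···············
···············
···············
···············
·····░██████░██
·····░██████░██
·····░░@░░░░░██
·····░██████░██
·····░██████░██
··········██░██
··········██░██
··········██░██
···············
···············

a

···············
···············
···············
···············
···············
·····░░██████░█
·····░░██████░█
·····░░@░░░░░░█
·····░░██████░█
·····░░██████░█
···········██░█
···········██░█
···········██░█
···············
···············

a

···············
···············
···············
···············
···············
·····█░░██████░
·····█░░██████░
·····░░@░░░░░░░
·····█░░██████░
·····█░░██████░
············██░
············██░
············██░
···············
···············

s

···············
···············
···············
···············
·····█░░██████░
·····█░░██████░
·····░░░░░░░░░░
·····█░@██████░
·····█░░██████░
·····█░░██··██░
············██░
············██░
···············
···············
···············

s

···············
···············
···············
·····█░░██████░
·····█░░██████░
·····░░░░░░░░░░
·····█░░██████░
·····█░@██████░
·····█░░██··██░
·····█░░██··██░
············██░
···············
···············
···············
···············

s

···············
···············
·····█░░██████░
·····█░░██████░
·····░░░░░░░░░░
·····█░░██████░
·····█░░██████░
·····█░@██··██░
·····█░░██··██░
·····█░░██··██░
···············
···············
···············
···············
···············

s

···············
·····█░░██████░
·····█░░██████░
·····░░░░░░░░░░
·····█░░██████░
·····█░░██████░
·····█░░██··██░
·····█░@██··██░
·····█░░██··██░
·····█░░██·····
···············
···············
···············
···············
···············

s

·····█░░██████░
·····█░░██████░
·····░░░░░░░░░░
·····█░░██████░
·····█░░██████░
·····█░░██··██░
·····█░░██··██░
·····█░@██··██░
·····█░░██·····
·····█░░██·····
···············
···············
···············
···············
···············

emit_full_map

█░░██████░██
█░░██████░██
░░░░░░░░░░██
█░░██████░██
█░░██████░██
█░░██··██░██
█░░██··██░██
█░@██··██░██
█░░██·······
█░░██·······


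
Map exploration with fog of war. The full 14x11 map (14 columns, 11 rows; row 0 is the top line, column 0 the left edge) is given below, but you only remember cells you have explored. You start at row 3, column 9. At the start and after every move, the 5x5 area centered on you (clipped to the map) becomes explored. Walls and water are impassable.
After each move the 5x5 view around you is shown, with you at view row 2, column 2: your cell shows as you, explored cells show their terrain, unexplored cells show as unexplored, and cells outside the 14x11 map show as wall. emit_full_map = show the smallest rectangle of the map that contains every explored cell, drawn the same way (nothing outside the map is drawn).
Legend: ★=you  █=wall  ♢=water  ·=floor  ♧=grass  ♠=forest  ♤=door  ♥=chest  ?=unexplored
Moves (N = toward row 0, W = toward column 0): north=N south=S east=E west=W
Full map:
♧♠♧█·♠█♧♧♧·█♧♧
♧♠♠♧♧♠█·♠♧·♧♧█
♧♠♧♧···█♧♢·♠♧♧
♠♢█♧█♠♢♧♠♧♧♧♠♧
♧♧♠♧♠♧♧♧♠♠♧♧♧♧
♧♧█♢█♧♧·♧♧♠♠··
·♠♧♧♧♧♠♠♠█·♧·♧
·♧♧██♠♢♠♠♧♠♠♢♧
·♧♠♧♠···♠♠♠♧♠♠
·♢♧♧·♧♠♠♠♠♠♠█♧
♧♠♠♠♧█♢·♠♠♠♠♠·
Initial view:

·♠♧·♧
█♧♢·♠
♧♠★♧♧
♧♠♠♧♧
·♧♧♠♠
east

♠♧·♧♧
♧♢·♠♧
♠♧★♧♠
♠♠♧♧♧
♧♧♠♠·

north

♧♧·█♧
♠♧·♧♧
♧♢★♠♧
♠♧♧♧♠
♠♠♧♧♧

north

█████
♧♧·█♧
♠♧★♧♧
♧♢·♠♧
♠♧♧♧♠

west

█████
♧♧♧·█
·♠★·♧
█♧♢·♠
♧♠♧♧♧

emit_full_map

♧♧♧·█♧
·♠★·♧♧
█♧♢·♠♧
♧♠♧♧♧♠
♧♠♠♧♧♧
·♧♧♠♠·

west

█████
█♧♧♧·
█·★♧·
·█♧♢·
♢♧♠♧♧

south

█♧♧♧·
█·♠♧·
·█★♢·
♢♧♠♧♧
♧♧♠♠♧

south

█·♠♧·
·█♧♢·
♢♧★♧♧
♧♧♠♠♧
♧·♧♧♠

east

·♠♧·♧
█♧♢·♠
♧♠★♧♧
♧♠♠♧♧
·♧♧♠♠

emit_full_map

█♧♧♧·█♧
█·♠♧·♧♧
·█♧♢·♠♧
♢♧♠★♧♧♠
♧♧♠♠♧♧♧
♧·♧♧♠♠·

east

♠♧·♧♧
♧♢·♠♧
♠♧★♧♠
♠♠♧♧♧
♧♧♠♠·

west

·♠♧·♧
█♧♢·♠
♧♠★♧♧
♧♠♠♧♧
·♧♧♠♠

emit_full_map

█♧♧♧·█♧
█·♠♧·♧♧
·█♧♢·♠♧
♢♧♠★♧♧♠
♧♧♠♠♧♧♧
♧·♧♧♠♠·


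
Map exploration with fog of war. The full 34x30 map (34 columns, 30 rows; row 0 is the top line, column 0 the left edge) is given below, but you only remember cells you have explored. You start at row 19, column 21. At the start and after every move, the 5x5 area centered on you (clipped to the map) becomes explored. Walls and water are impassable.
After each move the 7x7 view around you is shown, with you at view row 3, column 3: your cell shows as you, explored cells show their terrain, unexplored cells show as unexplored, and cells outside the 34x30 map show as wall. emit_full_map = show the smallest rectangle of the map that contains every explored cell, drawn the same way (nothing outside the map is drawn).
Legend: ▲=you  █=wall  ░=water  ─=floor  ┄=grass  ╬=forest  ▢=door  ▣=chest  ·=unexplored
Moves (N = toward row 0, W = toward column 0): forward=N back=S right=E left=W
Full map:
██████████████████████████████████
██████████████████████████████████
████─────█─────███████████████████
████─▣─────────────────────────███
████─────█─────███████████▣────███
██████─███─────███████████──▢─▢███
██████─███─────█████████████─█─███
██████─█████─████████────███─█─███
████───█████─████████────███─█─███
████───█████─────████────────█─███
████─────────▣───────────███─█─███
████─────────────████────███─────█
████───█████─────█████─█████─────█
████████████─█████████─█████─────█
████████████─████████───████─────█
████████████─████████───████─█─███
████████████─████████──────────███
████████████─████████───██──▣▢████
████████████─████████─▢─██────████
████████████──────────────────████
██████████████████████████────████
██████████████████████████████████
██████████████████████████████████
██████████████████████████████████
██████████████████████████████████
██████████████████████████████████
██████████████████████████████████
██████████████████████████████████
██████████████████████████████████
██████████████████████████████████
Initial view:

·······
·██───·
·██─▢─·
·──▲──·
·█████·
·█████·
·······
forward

·······
·██───·
·██───·
·██▲▢─·
·─────·
·█████·
·█████·

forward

·······
·██───·
·██───·
·██▲──·
·██─▢─·
·─────·
·█████·

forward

·······
·██───·
·██───·
·██▲──·
·██───·
·██─▢─·
·─────·

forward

·······
·███─█·
·██───·
·██▲──·
·██───·
·██───·
·██─▢─·

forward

·······
·███─█·
·███─█·
·██▲──·
·██───·
·██───·
·██───·

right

·······
███─██·
███─██·
██─▲─█·
██───█·
██────·
██───··

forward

·······
·█────·
███─██·
███▲██·
██───█·
██───█·
██────·

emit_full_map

·█────
███─██
███▲██
██───█
██───█
██────
██───·
██─▢─·
─────·
█████·
█████·

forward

·······
·─────·
·█────·
███▲██·
███─██·
██───█·
██───█·

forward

·······
·█────·
·─────·
·█─▲──·
███─██·
███─██·
██───█·

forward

·······
·█────·
·█────·
·──▲──·
·█────·
███─██·
███─██·

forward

·······
·█────·
·█────·
·█─▲──·
·─────·
·█────·
███─██·

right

·······
█────█·
█────█·
█──▲──·
─────█·
█────█·
██─██··

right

·······
────██·
────██·
───▲──·
────██·
────██·
█─██···

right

·······
───███·
───███·
───▲──·
───███·
───███·
─██····

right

·······
──███─·
──███─·
───▲──·
──███─·
──███─·
██·····

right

·······
─███─█·
─███─█·
───▲─█·
─███─█·
─███──·
█······

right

·······
███─█─·
███─█─·
───▲█─·
███─█─·
███───·
·······

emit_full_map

·█────███─█─
·█────███─█─
·█───────▲█─
·─────███─█─
·█────███───
███─██······
███─██······
██───█······
██───█······
██────······
██───·······
██─▢─·······
─────·······
█████·······
█████·······

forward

·······
·██─█─·
███─█─·
███▲█─·
────█─·
███─█─·
███───·

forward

·······
·──▢─▢·
·██─█─·
███▲█─·
███─█─·
────█─·
███─█─·

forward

·······
·▣────·
·──▢─▢·
·██▲█─·
███─█─·
███─█─·
────█─·

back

·▣────·
·──▢─▢·
·██─█─·
███▲█─·
███─█─·
────█─·
███─█─·

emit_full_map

·······▣────
·······──▢─▢
·······██─█─
·█────███▲█─
·█────███─█─
·█────────█─
·─────███─█─
·█────███───
███─██······
███─██······
██───█······
██───█······
██────······
██───·······
██─▢─·······
─────·······
█████·······
█████·······

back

·──▢─▢·
·██─█─·
███─█─·
███▲█─·
────█─·
███─█─·
███───·

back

·██─█─·
███─█─·
███─█─·
───▲█─·
███─█─·
███───·
·······

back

███─█─·
███─█─·
────█─·
███▲█─·
███───·
·██───·
·······

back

███─█─·
────█─·
███─█─·
███▲──·
·██───·
·██───·
·······

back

────█─·
███─█─·
███───·
·██▲──·
·██───·
·██───·
·······

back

███─█─·
███───·
·██───·
·██▲──·
·██───·
·██─█─·
·······

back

███───·
·██───·
·██───·
·██▲──·
·██─█─·
·─────·
·······

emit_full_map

·······▣────
·······──▢─▢
·······██─█─
·█────███─█─
·█────███─█─
·█────────█─
·─────███─█─
·█────███───
███─██·██───
███─██·██───
██───█·██▲──
██───█·██─█─
██────·─────
██───·······
██─▢─·······
─────·······
█████·······
█████·······

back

·██───·
·██───·
·██───·
·██▲█─·
·─────·
·──▣▢█·
·······

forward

███───·
·██───·
·██───·
·██▲──·
·██─█─·
·─────·
·──▣▢█·

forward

███─█─·
███───·
·██───·
·██▲──·
·██───·
·██─█─·
·─────·

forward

────█─·
███─█─·
███───·
·██▲──·
·██───·
·██───·
·██─█─·

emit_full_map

·······▣────
·······──▢─▢
·······██─█─
·█────███─█─
·█────███─█─
·█────────█─
·─────███─█─
·█────███───
███─██·██▲──
███─██·██───
██───█·██───
██───█·██─█─
██────·─────
██───··──▣▢█
██─▢─·······
─────·······
█████·······
█████·······


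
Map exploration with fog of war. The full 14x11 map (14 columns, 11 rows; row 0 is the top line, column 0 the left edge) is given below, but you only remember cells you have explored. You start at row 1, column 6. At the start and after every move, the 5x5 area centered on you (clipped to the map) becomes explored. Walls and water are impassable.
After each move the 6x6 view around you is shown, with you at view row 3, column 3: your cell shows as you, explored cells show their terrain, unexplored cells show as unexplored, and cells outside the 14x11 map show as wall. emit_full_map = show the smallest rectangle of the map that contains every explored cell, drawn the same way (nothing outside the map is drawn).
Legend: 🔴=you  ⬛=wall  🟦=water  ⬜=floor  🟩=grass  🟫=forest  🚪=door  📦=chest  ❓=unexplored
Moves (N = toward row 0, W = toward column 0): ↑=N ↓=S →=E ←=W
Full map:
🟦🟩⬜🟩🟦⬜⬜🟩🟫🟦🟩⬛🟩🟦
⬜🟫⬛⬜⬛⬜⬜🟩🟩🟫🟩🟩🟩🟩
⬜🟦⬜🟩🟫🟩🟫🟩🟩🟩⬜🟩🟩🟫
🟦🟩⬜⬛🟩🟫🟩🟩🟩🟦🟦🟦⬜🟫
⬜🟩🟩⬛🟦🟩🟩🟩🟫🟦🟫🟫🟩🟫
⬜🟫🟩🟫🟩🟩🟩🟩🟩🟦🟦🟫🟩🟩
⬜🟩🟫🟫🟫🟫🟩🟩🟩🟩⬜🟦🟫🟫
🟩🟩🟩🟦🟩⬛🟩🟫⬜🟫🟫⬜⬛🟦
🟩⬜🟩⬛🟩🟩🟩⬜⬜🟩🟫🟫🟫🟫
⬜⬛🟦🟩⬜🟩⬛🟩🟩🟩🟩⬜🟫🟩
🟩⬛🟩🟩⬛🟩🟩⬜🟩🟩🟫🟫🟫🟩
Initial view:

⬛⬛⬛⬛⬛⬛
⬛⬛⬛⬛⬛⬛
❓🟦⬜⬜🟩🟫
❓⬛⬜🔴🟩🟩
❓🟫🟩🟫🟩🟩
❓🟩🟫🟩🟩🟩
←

⬛⬛⬛⬛⬛⬛
⬛⬛⬛⬛⬛⬛
❓🟩🟦⬜⬜🟩
❓⬜⬛🔴⬜🟩
❓🟩🟫🟩🟫🟩
❓⬛🟩🟫🟩🟩

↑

⬛⬛⬛⬛⬛⬛
⬛⬛⬛⬛⬛⬛
⬛⬛⬛⬛⬛⬛
❓🟩🟦🔴⬜🟩
❓⬜⬛⬜⬜🟩
❓🟩🟫🟩🟫🟩

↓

⬛⬛⬛⬛⬛⬛
⬛⬛⬛⬛⬛⬛
❓🟩🟦⬜⬜🟩
❓⬜⬛🔴⬜🟩
❓🟩🟫🟩🟫🟩
❓⬛🟩🟫🟩🟩

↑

⬛⬛⬛⬛⬛⬛
⬛⬛⬛⬛⬛⬛
⬛⬛⬛⬛⬛⬛
❓🟩🟦🔴⬜🟩
❓⬜⬛⬜⬜🟩
❓🟩🟫🟩🟫🟩

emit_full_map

🟩🟦🔴⬜🟩🟫
⬜⬛⬜⬜🟩🟩
🟩🟫🟩🟫🟩🟩
⬛🟩🟫🟩🟩🟩

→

⬛⬛⬛⬛⬛⬛
⬛⬛⬛⬛⬛⬛
⬛⬛⬛⬛⬛⬛
🟩🟦⬜🔴🟩🟫
⬜⬛⬜⬜🟩🟩
🟩🟫🟩🟫🟩🟩

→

⬛⬛⬛⬛⬛⬛
⬛⬛⬛⬛⬛⬛
⬛⬛⬛⬛⬛⬛
🟦⬜⬜🔴🟫🟦
⬛⬜⬜🟩🟩🟫
🟫🟩🟫🟩🟩🟩

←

⬛⬛⬛⬛⬛⬛
⬛⬛⬛⬛⬛⬛
⬛⬛⬛⬛⬛⬛
🟩🟦⬜🔴🟩🟫
⬜⬛⬜⬜🟩🟩
🟩🟫🟩🟫🟩🟩


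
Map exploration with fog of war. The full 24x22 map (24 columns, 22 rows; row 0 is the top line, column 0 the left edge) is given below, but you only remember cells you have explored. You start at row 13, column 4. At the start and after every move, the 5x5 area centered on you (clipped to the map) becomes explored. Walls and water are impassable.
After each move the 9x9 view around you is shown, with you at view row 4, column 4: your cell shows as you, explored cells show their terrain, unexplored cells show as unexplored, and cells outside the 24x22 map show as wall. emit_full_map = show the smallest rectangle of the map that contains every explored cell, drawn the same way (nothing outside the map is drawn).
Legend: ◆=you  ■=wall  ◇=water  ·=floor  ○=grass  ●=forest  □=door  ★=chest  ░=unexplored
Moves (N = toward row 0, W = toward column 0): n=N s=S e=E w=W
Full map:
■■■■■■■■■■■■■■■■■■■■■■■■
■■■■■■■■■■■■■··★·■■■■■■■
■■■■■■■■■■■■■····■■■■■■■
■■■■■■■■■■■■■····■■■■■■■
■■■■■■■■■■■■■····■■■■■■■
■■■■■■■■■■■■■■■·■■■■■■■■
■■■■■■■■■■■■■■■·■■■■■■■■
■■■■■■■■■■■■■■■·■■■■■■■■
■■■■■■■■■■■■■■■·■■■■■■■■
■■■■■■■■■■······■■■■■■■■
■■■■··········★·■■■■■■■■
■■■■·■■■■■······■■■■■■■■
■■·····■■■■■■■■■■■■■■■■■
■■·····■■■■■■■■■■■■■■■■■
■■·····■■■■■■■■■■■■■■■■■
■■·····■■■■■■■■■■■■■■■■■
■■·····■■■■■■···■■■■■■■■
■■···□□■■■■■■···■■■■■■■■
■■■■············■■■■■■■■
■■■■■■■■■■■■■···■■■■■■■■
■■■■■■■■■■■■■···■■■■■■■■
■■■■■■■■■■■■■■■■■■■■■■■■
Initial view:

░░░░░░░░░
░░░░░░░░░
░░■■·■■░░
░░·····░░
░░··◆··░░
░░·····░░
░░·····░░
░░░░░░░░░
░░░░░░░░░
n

░░░░░░░░░
░░░░░░░░░
░░■■···░░
░░■■·■■░░
░░··◆··░░
░░·····░░
░░·····░░
░░·····░░
░░░░░░░░░

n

░░░░░░░░░
░░░░░░░░░
░░■■■■■░░
░░■■···░░
░░■■◆■■░░
░░·····░░
░░·····░░
░░·····░░
░░·····░░

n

░░░░░░░░░
░░░░░░░░░
░░■■■■■░░
░░■■■■■░░
░░■■◆··░░
░░■■·■■░░
░░·····░░
░░·····░░
░░·····░░

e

░░░░░░░░░
░░░░░░░░░
░■■■■■■░░
░■■■■■■░░
░■■·◆··░░
░■■·■■■░░
░·····■░░
░·····░░░
░·····░░░

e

░░░░░░░░░
░░░░░░░░░
■■■■■■■░░
■■■■■■■░░
■■··◆··░░
■■·■■■■░░
·····■■░░
·····░░░░
·····░░░░

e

░░░░░░░░░
░░░░░░░░░
■■■■■■■░░
■■■■■■■░░
■···◆··░░
■·■■■■■░░
····■■■░░
····░░░░░
····░░░░░

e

░░░░░░░░░
░░░░░░░░░
■■■■■■■░░
■■■■■■·░░
····◆··░░
·■■■■■·░░
···■■■■░░
···░░░░░░
···░░░░░░

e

░░░░░░░░░
░░░░░░░░░
■■■■■■■░░
■■■■■··░░
····◆··░░
■■■■■··░░
··■■■■■░░
··░░░░░░░
··░░░░░░░

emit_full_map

■■■■■■■■■■
■■■■■■■■··
■■·····◆··
■■·■■■■■··
·····■■■■■
·····░░░░░
·····░░░░░
·····░░░░░

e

░░░░░░░░░
░░░░░░░░░
■■■■■■■░░
■■■■···░░
····◆··░░
■■■■···░░
·■■■■■■░░
·░░░░░░░░
·░░░░░░░░

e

░░░░░░░░░
░░░░░░░░░
■■■■■■■░░
■■■····░░
····◆··░░
■■■····░░
■■■■■■■░░
░░░░░░░░░
░░░░░░░░░

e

░░░░░░░░░
░░░░░░░░░
■■■■■■■░░
■■·····░░
····◆·★░░
■■·····░░
■■■■■■■░░
░░░░░░░░░
░░░░░░░░░

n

░░░░░░░░░
░░░░░░░░░
░░■■■■■░░
■■■■■■■░░
■■··◆··░░
······★░░
■■·····░░
■■■■■■■░░
░░░░░░░░░

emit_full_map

░░░░░░░░■■■■■
■■■■■■■■■■■■■
■■■■■■■■··◆··
■■··········★
■■·■■■■■·····
·····■■■■■■■■
·····░░░░░░░░
·····░░░░░░░░
·····░░░░░░░░

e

░░░░░░░░░
░░░░░░░░░
░■■■■■·░░
■■■■■■·░░
■···◆··░░
·····★·░░
■······░░
■■■■■■░░░
░░░░░░░░░

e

░░░░░░░░░
░░░░░░░░░
■■■■■·■░░
■■■■■·■░░
····◆·■░░
····★·■░░
······■░░
■■■■■░░░░
░░░░░░░░░

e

░░░░░░░░░
░░░░░░░░░
■■■■·■■░░
■■■■·■■░░
····◆■■░░
···★·■■░░
·····■■░░
■■■■░░░░░
░░░░░░░░░

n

░░░░░░░░░
░░░░░░░░░
░░■■·■■░░
■■■■·■■░░
■■■■◆■■░░
·····■■░░
···★·■■░░
·····■■░░
■■■■░░░░░

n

░░░░░░░░░
░░░░░░░░░
░░■■·■■░░
░░■■·■■░░
■■■■◆■■░░
■■■■·■■░░
·····■■░░
···★·■■░░
·····■■░░

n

░░░░░░░░░
░░░░░░░░░
░░····■░░
░░■■·■■░░
░░■■◆■■░░
■■■■·■■░░
■■■■·■■░░
·····■■░░
···★·■■░░

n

░░░░░░░░░
░░░░░░░░░
░░····■░░
░░····■░░
░░■■◆■■░░
░░■■·■■░░
■■■■·■■░░
■■■■·■■░░
·····■■░░

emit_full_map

░░░░░░░░░░░····■
░░░░░░░░░░░····■
░░░░░░░░░░░■■◆■■
░░░░░░░░░░░■■·■■
░░░░░░░░■■■■■·■■
■■■■■■■■■■■■■·■■
■■■■■■■■······■■
■■··········★·■■
■■·■■■■■······■■
·····■■■■■■■■░░░
·····░░░░░░░░░░░
·····░░░░░░░░░░░
·····░░░░░░░░░░░

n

░░░░░░░░░
░░░░░░░░░
░░····■░░
░░····■░░
░░··◆·■░░
░░■■·■■░░
░░■■·■■░░
■■■■·■■░░
■■■■·■■░░

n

■■■■■■■■■
░░░░░░░░░
░░··★·■░░
░░····■░░
░░··◆·■░░
░░····■░░
░░■■·■■░░
░░■■·■■░░
■■■■·■■░░

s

░░░░░░░░░
░░··★·■░░
░░····■░░
░░····■░░
░░··◆·■░░
░░■■·■■░░
░░■■·■■░░
■■■■·■■░░
■■■■·■■░░

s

░░··★·■░░
░░····■░░
░░····■░░
░░····■░░
░░■■◆■■░░
░░■■·■■░░
■■■■·■■░░
■■■■·■■░░
·····■■░░

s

░░····■░░
░░····■░░
░░····■░░
░░■■·■■░░
░░■■◆■■░░
■■■■·■■░░
■■■■·■■░░
·····■■░░
···★·■■░░

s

░░····■░░
░░····■░░
░░■■·■■░░
░░■■·■■░░
■■■■◆■■░░
■■■■·■■░░
·····■■░░
···★·■■░░
·····■■░░

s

░░····■░░
░░■■·■■░░
░░■■·■■░░
■■■■·■■░░
■■■■◆■■░░
·····■■░░
···★·■■░░
·····■■░░
■■■■░░░░░

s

░░■■·■■░░
░░■■·■■░░
■■■■·■■░░
■■■■·■■░░
····◆■■░░
···★·■■░░
·····■■░░
■■■■░░░░░
░░░░░░░░░

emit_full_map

░░░░░░░░░░░··★·■
░░░░░░░░░░░····■
░░░░░░░░░░░····■
░░░░░░░░░░░····■
░░░░░░░░░░░■■·■■
░░░░░░░░░░░■■·■■
░░░░░░░░■■■■■·■■
■■■■■■■■■■■■■·■■
■■■■■■■■·····◆■■
■■··········★·■■
■■·■■■■■······■■
·····■■■■■■■■░░░
·····░░░░░░░░░░░
·····░░░░░░░░░░░
·····░░░░░░░░░░░

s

░░■■·■■░░
■■■■·■■░░
■■■■·■■░░
·····■■░░
···★◆■■░░
·····■■░░
■■■■■■■░░
░░░░░░░░░
░░░░░░░░░

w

░░░■■·■■░
■■■■■·■■░
■■■■■·■■░
······■■░
····◆·■■░
······■■░
■■■■■■■■░
░░░░░░░░░
░░░░░░░░░

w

░░░░■■·■■
░■■■■■·■■
■■■■■■·■■
■······■■
····◆★·■■
■······■■
■■■■■■■■■
░░░░░░░░░
░░░░░░░░░

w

░░░░░■■·■
░░■■■■■·■
■■■■■■■·■
■■······■
····◆·★·■
■■······■
■■■■■■■■■
░░░░░░░░░
░░░░░░░░░

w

░░░░░░■■·
░░░■■■■■·
■■■■■■■■·
■■■······
····◆··★·
■■■······
■■■■■■■■■
░░░░░░░░░
░░░░░░░░░

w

░░░░░░░■■
░░░░■■■■■
■■■■■■■■■
■■■■·····
····◆···★
■■■■·····
·■■■■■■■■
·░░░░░░░░
·░░░░░░░░

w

░░░░░░░░■
░░░░░■■■■
■■■■■■■■■
■■■■■····
····◆····
■■■■■····
··■■■■■■■
··░░░░░░░
··░░░░░░░

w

░░░░░░░░░
░░░░░░■■■
■■■■■■■■■
■■■■■■···
····◆····
·■■■■■···
···■■■■■■
···░░░░░░
···░░░░░░

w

░░░░░░░░░
░░░░░░░■■
■■■■■■■■■
■■■■■■■··
■···◆····
■·■■■■■··
····■■■■■
····░░░░░
····░░░░░

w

░░░░░░░░░
░░░░░░░░■
■■■■■■■■■
■■■■■■■■·
■■··◆····
■■·■■■■■·
·····■■■■
·····░░░░
·····░░░░

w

░░░░░░░░░
░░░░░░░░░
░■■■■■■■■
░■■■■■■■■
░■■·◆····
░■■·■■■■■
░·····■■■
░·····░░░
░·····░░░

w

░░░░░░░░░
░░░░░░░░░
░░■■■■■■■
░░■■■■■■■
░░■■◆····
░░■■·■■■■
░░·····■■
░░·····░░
░░·····░░

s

░░░░░░░░░
░░■■■■■■■
░░■■■■■■■
░░■■·····
░░■■◆■■■■
░░·····■■
░░·····░░
░░·····░░
░░·····░░

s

░░■■■■■■■
░░■■■■■■■
░░■■·····
░░■■·■■■■
░░··◆··■■
░░·····░░
░░·····░░
░░·····░░
░░░░░░░░░

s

░░■■■■■■■
░░■■·····
░░■■·■■■■
░░·····■■
░░··◆··░░
░░·····░░
░░·····░░
░░░░░░░░░
░░░░░░░░░

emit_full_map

░░░░░░░░░░░··★·■
░░░░░░░░░░░····■
░░░░░░░░░░░····■
░░░░░░░░░░░····■
░░░░░░░░░░░■■·■■
░░░░░░░░░░░■■·■■
░░░░░░░░■■■■■·■■
■■■■■■■■■■■■■·■■
■■■■■■■■······■■
■■··········★·■■
■■·■■■■■······■■
·····■■■■■■■■■■■
··◆··░░░░░░░░░░░
·····░░░░░░░░░░░
·····░░░░░░░░░░░
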